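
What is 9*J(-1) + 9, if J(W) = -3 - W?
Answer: -9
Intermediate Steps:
9*J(-1) + 9 = 9*(-3 - 1*(-1)) + 9 = 9*(-3 + 1) + 9 = 9*(-2) + 9 = -18 + 9 = -9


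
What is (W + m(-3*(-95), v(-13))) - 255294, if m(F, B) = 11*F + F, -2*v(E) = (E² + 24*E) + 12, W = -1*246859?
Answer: -498733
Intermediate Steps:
W = -246859
v(E) = -6 - 12*E - E²/2 (v(E) = -((E² + 24*E) + 12)/2 = -(12 + E² + 24*E)/2 = -6 - 12*E - E²/2)
m(F, B) = 12*F
(W + m(-3*(-95), v(-13))) - 255294 = (-246859 + 12*(-3*(-95))) - 255294 = (-246859 + 12*285) - 255294 = (-246859 + 3420) - 255294 = -243439 - 255294 = -498733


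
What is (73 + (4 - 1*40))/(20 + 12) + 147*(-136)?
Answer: -639707/32 ≈ -19991.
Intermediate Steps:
(73 + (4 - 1*40))/(20 + 12) + 147*(-136) = (73 + (4 - 40))/32 - 19992 = (73 - 36)*(1/32) - 19992 = 37*(1/32) - 19992 = 37/32 - 19992 = -639707/32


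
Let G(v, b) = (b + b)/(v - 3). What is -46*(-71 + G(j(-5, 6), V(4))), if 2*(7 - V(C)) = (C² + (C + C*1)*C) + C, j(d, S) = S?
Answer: 11546/3 ≈ 3848.7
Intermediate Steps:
V(C) = 7 - 3*C²/2 - C/2 (V(C) = 7 - ((C² + (C + C*1)*C) + C)/2 = 7 - ((C² + (C + C)*C) + C)/2 = 7 - ((C² + (2*C)*C) + C)/2 = 7 - ((C² + 2*C²) + C)/2 = 7 - (3*C² + C)/2 = 7 - (C + 3*C²)/2 = 7 + (-3*C²/2 - C/2) = 7 - 3*C²/2 - C/2)
G(v, b) = 2*b/(-3 + v) (G(v, b) = (2*b)/(-3 + v) = 2*b/(-3 + v))
-46*(-71 + G(j(-5, 6), V(4))) = -46*(-71 + 2*(7 - 3/2*4² - ½*4)/(-3 + 6)) = -46*(-71 + 2*(7 - 3/2*16 - 2)/3) = -46*(-71 + 2*(7 - 24 - 2)*(⅓)) = -46*(-71 + 2*(-19)*(⅓)) = -46*(-71 - 38/3) = -46*(-251/3) = 11546/3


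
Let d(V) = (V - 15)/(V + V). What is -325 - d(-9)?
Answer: -979/3 ≈ -326.33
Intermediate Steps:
d(V) = (-15 + V)/(2*V) (d(V) = (-15 + V)/((2*V)) = (-15 + V)*(1/(2*V)) = (-15 + V)/(2*V))
-325 - d(-9) = -325 - (-15 - 9)/(2*(-9)) = -325 - (-1)*(-24)/(2*9) = -325 - 1*4/3 = -325 - 4/3 = -979/3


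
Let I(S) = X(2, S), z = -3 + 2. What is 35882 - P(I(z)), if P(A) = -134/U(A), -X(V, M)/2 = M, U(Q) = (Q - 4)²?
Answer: 71831/2 ≈ 35916.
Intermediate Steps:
z = -1
U(Q) = (-4 + Q)²
X(V, M) = -2*M
I(S) = -2*S
P(A) = -134/(-4 + A)²
35882 - P(I(z)) = 35882 - (-134)/(-4 - 2*(-1))² = 35882 - (-134)/(-4 + 2)² = 35882 - (-134)/(-2)² = 35882 - (-134)/4 = 35882 - 1*(-67/2) = 35882 + 67/2 = 71831/2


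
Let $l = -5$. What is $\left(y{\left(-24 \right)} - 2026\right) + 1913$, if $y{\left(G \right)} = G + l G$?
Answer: $-17$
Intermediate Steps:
$y{\left(G \right)} = - 4 G$ ($y{\left(G \right)} = G - 5 G = - 4 G$)
$\left(y{\left(-24 \right)} - 2026\right) + 1913 = \left(\left(-4\right) \left(-24\right) - 2026\right) + 1913 = \left(96 - 2026\right) + 1913 = -1930 + 1913 = -17$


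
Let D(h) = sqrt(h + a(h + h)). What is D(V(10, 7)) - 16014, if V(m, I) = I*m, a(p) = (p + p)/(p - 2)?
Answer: -16014 + sqrt(342930)/69 ≈ -16006.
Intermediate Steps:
a(p) = 2*p/(-2 + p) (a(p) = (2*p)/(-2 + p) = 2*p/(-2 + p))
D(h) = sqrt(h + 4*h/(-2 + 2*h)) (D(h) = sqrt(h + 2*(h + h)/(-2 + (h + h))) = sqrt(h + 2*(2*h)/(-2 + 2*h)) = sqrt(h + 4*h/(-2 + 2*h)))
D(V(10, 7)) - 16014 = sqrt((7*10)*(1 + 7*10)/(-1 + 7*10)) - 16014 = sqrt(70*(1 + 70)/(-1 + 70)) - 16014 = sqrt(70*71/69) - 16014 = sqrt(70*(1/69)*71) - 16014 = sqrt(4970/69) - 16014 = sqrt(342930)/69 - 16014 = -16014 + sqrt(342930)/69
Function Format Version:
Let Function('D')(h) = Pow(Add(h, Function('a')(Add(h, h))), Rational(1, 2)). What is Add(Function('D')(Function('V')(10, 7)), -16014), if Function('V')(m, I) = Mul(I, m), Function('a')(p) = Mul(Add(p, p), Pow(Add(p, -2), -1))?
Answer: Add(-16014, Mul(Rational(1, 69), Pow(342930, Rational(1, 2)))) ≈ -16006.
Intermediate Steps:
Function('a')(p) = Mul(2, p, Pow(Add(-2, p), -1)) (Function('a')(p) = Mul(Mul(2, p), Pow(Add(-2, p), -1)) = Mul(2, p, Pow(Add(-2, p), -1)))
Function('D')(h) = Pow(Add(h, Mul(4, h, Pow(Add(-2, Mul(2, h)), -1))), Rational(1, 2)) (Function('D')(h) = Pow(Add(h, Mul(2, Add(h, h), Pow(Add(-2, Add(h, h)), -1))), Rational(1, 2)) = Pow(Add(h, Mul(2, Mul(2, h), Pow(Add(-2, Mul(2, h)), -1))), Rational(1, 2)) = Pow(Add(h, Mul(4, h, Pow(Add(-2, Mul(2, h)), -1))), Rational(1, 2)))
Add(Function('D')(Function('V')(10, 7)), -16014) = Add(Pow(Mul(Mul(7, 10), Pow(Add(-1, Mul(7, 10)), -1), Add(1, Mul(7, 10))), Rational(1, 2)), -16014) = Add(Pow(Mul(70, Pow(Add(-1, 70), -1), Add(1, 70)), Rational(1, 2)), -16014) = Add(Pow(Mul(70, Pow(69, -1), 71), Rational(1, 2)), -16014) = Add(Pow(Mul(70, Rational(1, 69), 71), Rational(1, 2)), -16014) = Add(Pow(Rational(4970, 69), Rational(1, 2)), -16014) = Add(Mul(Rational(1, 69), Pow(342930, Rational(1, 2))), -16014) = Add(-16014, Mul(Rational(1, 69), Pow(342930, Rational(1, 2))))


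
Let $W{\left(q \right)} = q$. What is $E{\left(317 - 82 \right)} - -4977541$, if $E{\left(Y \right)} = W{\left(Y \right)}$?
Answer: $4977776$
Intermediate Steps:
$E{\left(Y \right)} = Y$
$E{\left(317 - 82 \right)} - -4977541 = \left(317 - 82\right) - -4977541 = \left(317 - 82\right) + 4977541 = 235 + 4977541 = 4977776$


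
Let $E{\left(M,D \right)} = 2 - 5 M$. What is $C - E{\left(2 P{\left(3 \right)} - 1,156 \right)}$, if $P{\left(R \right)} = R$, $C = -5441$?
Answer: $-5418$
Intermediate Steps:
$C - E{\left(2 P{\left(3 \right)} - 1,156 \right)} = -5441 - \left(2 - 5 \left(2 \cdot 3 - 1\right)\right) = -5441 - \left(2 - 5 \left(6 - 1\right)\right) = -5441 - \left(2 - 25\right) = -5441 - -23 = -5441 + 23 = -5418$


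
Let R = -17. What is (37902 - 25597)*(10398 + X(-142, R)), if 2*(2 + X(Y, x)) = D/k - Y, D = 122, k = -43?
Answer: 5537496100/43 ≈ 1.2878e+8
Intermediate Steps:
X(Y, x) = -147/43 - Y/2 (X(Y, x) = -2 + (122/(-43) - Y)/2 = -2 + (122*(-1/43) - Y)/2 = -2 + (-122/43 - Y)/2 = -2 + (-61/43 - Y/2) = -147/43 - Y/2)
(37902 - 25597)*(10398 + X(-142, R)) = (37902 - 25597)*(10398 + (-147/43 - 1/2*(-142))) = 12305*(10398 + (-147/43 + 71)) = 12305*(10398 + 2906/43) = 12305*(450020/43) = 5537496100/43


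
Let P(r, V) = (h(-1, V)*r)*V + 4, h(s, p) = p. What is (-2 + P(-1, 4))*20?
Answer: -280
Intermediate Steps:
P(r, V) = 4 + r*V² (P(r, V) = (V*r)*V + 4 = r*V² + 4 = 4 + r*V²)
(-2 + P(-1, 4))*20 = (-2 + (4 - 1*4²))*20 = (-2 + (4 - 1*16))*20 = (-2 + (4 - 16))*20 = (-2 - 12)*20 = -14*20 = -280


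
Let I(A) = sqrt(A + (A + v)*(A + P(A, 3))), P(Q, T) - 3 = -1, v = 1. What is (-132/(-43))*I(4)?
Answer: 132*sqrt(34)/43 ≈ 17.900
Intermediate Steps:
P(Q, T) = 2 (P(Q, T) = 3 - 1 = 2)
I(A) = sqrt(A + (1 + A)*(2 + A)) (I(A) = sqrt(A + (A + 1)*(A + 2)) = sqrt(A + (1 + A)*(2 + A)))
(-132/(-43))*I(4) = (-132/(-43))*sqrt(2 + 4**2 + 4*4) = (-132*(-1/43))*sqrt(2 + 16 + 16) = 132*sqrt(34)/43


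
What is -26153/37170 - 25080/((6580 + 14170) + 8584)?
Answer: -283232617/181724130 ≈ -1.5586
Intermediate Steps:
-26153/37170 - 25080/((6580 + 14170) + 8584) = -26153*1/37170 - 25080/(20750 + 8584) = -26153/37170 - 25080/29334 = -26153/37170 - 25080*1/29334 = -26153/37170 - 4180/4889 = -283232617/181724130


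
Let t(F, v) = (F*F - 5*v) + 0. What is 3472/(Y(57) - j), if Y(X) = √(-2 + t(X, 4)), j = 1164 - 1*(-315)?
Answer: -2567544/1092107 - 1736*√3227/1092107 ≈ -2.4413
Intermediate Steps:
j = 1479 (j = 1164 + 315 = 1479)
t(F, v) = F² - 5*v (t(F, v) = (F² - 5*v) + 0 = F² - 5*v)
Y(X) = √(-22 + X²) (Y(X) = √(-2 + (X² - 5*4)) = √(-2 + (X² - 20)) = √(-2 + (-20 + X²)) = √(-22 + X²))
3472/(Y(57) - j) = 3472/(√(-22 + 57²) - 1*1479) = 3472/(√(-22 + 3249) - 1479) = 3472/(√3227 - 1479) = 3472/(-1479 + √3227)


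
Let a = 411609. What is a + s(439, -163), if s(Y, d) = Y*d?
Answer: 340052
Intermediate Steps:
a + s(439, -163) = 411609 + 439*(-163) = 411609 - 71557 = 340052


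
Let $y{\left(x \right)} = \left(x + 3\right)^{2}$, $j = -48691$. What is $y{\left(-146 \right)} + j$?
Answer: $-28242$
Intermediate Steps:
$y{\left(x \right)} = \left(3 + x\right)^{2}$
$y{\left(-146 \right)} + j = \left(3 - 146\right)^{2} - 48691 = \left(-143\right)^{2} - 48691 = 20449 - 48691 = -28242$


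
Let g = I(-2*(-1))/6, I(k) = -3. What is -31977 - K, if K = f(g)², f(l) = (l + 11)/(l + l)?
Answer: -128349/4 ≈ -32087.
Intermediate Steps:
g = -½ (g = -3/6 = -3*⅙ = -½ ≈ -0.50000)
f(l) = (11 + l)/(2*l) (f(l) = (11 + l)/((2*l)) = (11 + l)*(1/(2*l)) = (11 + l)/(2*l))
K = 441/4 (K = ((11 - ½)/(2*(-½)))² = ((½)*(-2)*(21/2))² = (-21/2)² = 441/4 ≈ 110.25)
-31977 - K = -31977 - 1*441/4 = -31977 - 441/4 = -128349/4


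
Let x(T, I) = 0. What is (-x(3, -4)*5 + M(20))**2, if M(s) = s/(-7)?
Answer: 400/49 ≈ 8.1633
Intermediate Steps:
M(s) = -s/7 (M(s) = s*(-1/7) = -s/7)
(-x(3, -4)*5 + M(20))**2 = (-1*0*5 - 1/7*20)**2 = (0*5 - 20/7)**2 = (0 - 20/7)**2 = (-20/7)**2 = 400/49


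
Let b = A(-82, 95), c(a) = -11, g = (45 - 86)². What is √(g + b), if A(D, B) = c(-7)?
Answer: √1670 ≈ 40.866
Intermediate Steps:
g = 1681 (g = (-41)² = 1681)
A(D, B) = -11
b = -11
√(g + b) = √(1681 - 11) = √1670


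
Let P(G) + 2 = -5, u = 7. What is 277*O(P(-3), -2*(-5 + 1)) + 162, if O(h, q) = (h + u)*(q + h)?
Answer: 162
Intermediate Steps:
P(G) = -7 (P(G) = -2 - 5 = -7)
O(h, q) = (7 + h)*(h + q) (O(h, q) = (h + 7)*(q + h) = (7 + h)*(h + q))
277*O(P(-3), -2*(-5 + 1)) + 162 = 277*((-7)**2 + 7*(-7) + 7*(-2*(-5 + 1)) - (-14)*(-5 + 1)) + 162 = 277*(49 - 49 + 7*(-2*(-4)) - (-14)*(-4)) + 162 = 277*(49 - 49 + 7*8 - 7*8) + 162 = 277*(49 - 49 + 56 - 56) + 162 = 277*0 + 162 = 0 + 162 = 162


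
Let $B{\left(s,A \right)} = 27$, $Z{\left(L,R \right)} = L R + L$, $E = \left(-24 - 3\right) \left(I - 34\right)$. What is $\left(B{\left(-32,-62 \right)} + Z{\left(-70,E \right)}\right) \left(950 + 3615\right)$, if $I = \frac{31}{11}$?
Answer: $-269228345$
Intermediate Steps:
$I = \frac{31}{11}$ ($I = 31 \cdot \frac{1}{11} = \frac{31}{11} \approx 2.8182$)
$E = \frac{9261}{11}$ ($E = \left(-24 - 3\right) \left(\frac{31}{11} - 34\right) = \left(-27\right) \left(- \frac{343}{11}\right) = \frac{9261}{11} \approx 841.91$)
$Z{\left(L,R \right)} = L + L R$
$\left(B{\left(-32,-62 \right)} + Z{\left(-70,E \right)}\right) \left(950 + 3615\right) = \left(27 - 70 \left(1 + \frac{9261}{11}\right)\right) \left(950 + 3615\right) = \left(27 - \frac{649040}{11}\right) 4565 = \left(- \frac{648743}{11}\right) 4565 = -269228345$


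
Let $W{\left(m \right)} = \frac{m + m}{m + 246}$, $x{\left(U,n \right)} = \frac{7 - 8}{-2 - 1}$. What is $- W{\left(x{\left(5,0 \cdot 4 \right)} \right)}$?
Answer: $- \frac{2}{739} \approx -0.0027064$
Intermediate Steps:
$x{\left(U,n \right)} = \frac{1}{3}$ ($x{\left(U,n \right)} = - \frac{1}{-3} = \left(-1\right) \left(- \frac{1}{3}\right) = \frac{1}{3}$)
$W{\left(m \right)} = \frac{2 m}{246 + m}$
$- W{\left(x{\left(5,0 \cdot 4 \right)} \right)} = - \frac{2}{3 \left(246 + \frac{1}{3}\right)} = - \frac{2}{3 \cdot \frac{739}{3}} = - \frac{2 \cdot 3}{3 \cdot 739} = \left(-1\right) \frac{2}{739} = - \frac{2}{739}$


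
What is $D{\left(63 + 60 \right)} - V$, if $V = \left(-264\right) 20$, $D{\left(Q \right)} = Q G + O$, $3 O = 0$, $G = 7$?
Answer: $6141$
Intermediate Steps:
$O = 0$ ($O = \frac{1}{3} \cdot 0 = 0$)
$D{\left(Q \right)} = 7 Q$ ($D{\left(Q \right)} = Q 7 + 0 = 7 Q + 0 = 7 Q$)
$V = -5280$
$D{\left(63 + 60 \right)} - V = 7 \left(63 + 60\right) - -5280 = 7 \cdot 123 + 5280 = 861 + 5280 = 6141$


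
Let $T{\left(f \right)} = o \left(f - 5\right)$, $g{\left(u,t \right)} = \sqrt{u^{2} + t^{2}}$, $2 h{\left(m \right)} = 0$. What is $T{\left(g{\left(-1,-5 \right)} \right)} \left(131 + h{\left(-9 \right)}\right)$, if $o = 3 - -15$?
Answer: $-11790 + 2358 \sqrt{26} \approx 233.49$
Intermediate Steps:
$h{\left(m \right)} = 0$ ($h{\left(m \right)} = \frac{1}{2} \cdot 0 = 0$)
$o = 18$ ($o = 3 + 15 = 18$)
$g{\left(u,t \right)} = \sqrt{t^{2} + u^{2}}$
$T{\left(f \right)} = -90 + 18 f$ ($T{\left(f \right)} = 18 \left(f - 5\right) = 18 \left(-5 + f\right) = -90 + 18 f$)
$T{\left(g{\left(-1,-5 \right)} \right)} \left(131 + h{\left(-9 \right)}\right) = \left(-90 + 18 \sqrt{\left(-5\right)^{2} + \left(-1\right)^{2}}\right) \left(131 + 0\right) = \left(-90 + 18 \sqrt{25 + 1}\right) 131 = \left(-90 + 18 \sqrt{26}\right) 131 = -11790 + 2358 \sqrt{26}$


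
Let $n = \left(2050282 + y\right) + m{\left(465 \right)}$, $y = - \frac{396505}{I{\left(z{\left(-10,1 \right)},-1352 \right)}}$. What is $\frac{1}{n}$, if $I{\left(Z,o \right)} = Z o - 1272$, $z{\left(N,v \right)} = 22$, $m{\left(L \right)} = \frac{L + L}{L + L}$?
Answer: $\frac{31016}{63591974033} \approx 4.8773 \cdot 10^{-7}$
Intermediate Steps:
$m{\left(L \right)} = 1$ ($m{\left(L \right)} = \frac{2 L}{2 L} = 2 L \frac{1}{2 L} = 1$)
$I{\left(Z,o \right)} = -1272 + Z o$
$y = \frac{396505}{31016}$ ($y = - \frac{396505}{-1272 + 22 \left(-1352\right)} = - \frac{396505}{-1272 - 29744} = - \frac{396505}{-31016} = \left(-396505\right) \left(- \frac{1}{31016}\right) = \frac{396505}{31016} \approx 12.784$)
$n = \frac{63591974033}{31016}$ ($n = \left(2050282 + \frac{396505}{31016}\right) + 1 = \frac{63591943017}{31016} + 1 = \frac{63591974033}{31016} \approx 2.0503 \cdot 10^{6}$)
$\frac{1}{n} = \frac{1}{\frac{63591974033}{31016}} = \frac{31016}{63591974033}$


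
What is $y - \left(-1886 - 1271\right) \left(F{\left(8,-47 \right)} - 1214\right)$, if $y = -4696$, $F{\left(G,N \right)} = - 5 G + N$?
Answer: $-4111953$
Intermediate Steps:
$F{\left(G,N \right)} = N - 5 G$
$y - \left(-1886 - 1271\right) \left(F{\left(8,-47 \right)} - 1214\right) = -4696 - \left(-1886 - 1271\right) \left(\left(-47 - 40\right) - 1214\right) = -4696 - - 3157 \left(\left(-47 - 40\right) - 1214\right) = -4696 - - 3157 \left(-87 - 1214\right) = -4696 - \left(-3157\right) \left(-1301\right) = -4696 - 4107257 = -4111953$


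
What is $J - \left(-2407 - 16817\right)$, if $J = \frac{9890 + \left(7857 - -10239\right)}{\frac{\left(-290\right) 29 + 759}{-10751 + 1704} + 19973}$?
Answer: $\frac{1737047502455}{90351691} \approx 19225.0$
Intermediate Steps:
$J = \frac{126594671}{90351691}$ ($J = \frac{9890 + \left(7857 + 10239\right)}{\frac{-8410 + 759}{-9047} + 19973} = \frac{9890 + 18096}{\left(-7651\right) \left(- \frac{1}{9047}\right) + 19973} = \frac{27986}{\frac{7651}{9047} + 19973} = \frac{27986}{\frac{180703382}{9047}} = 27986 \cdot \frac{9047}{180703382} = \frac{126594671}{90351691} \approx 1.4011$)
$J - \left(-2407 - 16817\right) = \frac{126594671}{90351691} - \left(-2407 - 16817\right) = \frac{126594671}{90351691} - -19224 = \frac{126594671}{90351691} + 19224 = \frac{1737047502455}{90351691}$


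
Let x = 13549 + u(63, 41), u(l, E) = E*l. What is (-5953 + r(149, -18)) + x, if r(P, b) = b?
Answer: 10161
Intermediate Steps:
x = 16132 (x = 13549 + 41*63 = 13549 + 2583 = 16132)
(-5953 + r(149, -18)) + x = (-5953 - 18) + 16132 = -5971 + 16132 = 10161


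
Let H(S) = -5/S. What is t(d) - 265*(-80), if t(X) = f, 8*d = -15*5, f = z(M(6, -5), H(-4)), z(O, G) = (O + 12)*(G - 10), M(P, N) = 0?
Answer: 21095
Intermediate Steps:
z(O, G) = (-10 + G)*(12 + O) (z(O, G) = (12 + O)*(-10 + G) = (-10 + G)*(12 + O))
f = -105 (f = -120 - 10*0 + 12*(-5/(-4)) - 5/(-4)*0 = -120 + 0 + 12*(-5*(-¼)) - 5*(-¼)*0 = -120 + 0 + 12*(5/4) + (5/4)*0 = -120 + 0 + 15 + 0 = -105)
d = -75/8 (d = (-15*5)/8 = (⅛)*(-75) = -75/8 ≈ -9.3750)
t(X) = -105
t(d) - 265*(-80) = -105 - 265*(-80) = -105 + 21200 = 21095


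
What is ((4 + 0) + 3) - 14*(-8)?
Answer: 119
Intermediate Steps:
((4 + 0) + 3) - 14*(-8) = (4 + 3) + 112 = 7 + 112 = 119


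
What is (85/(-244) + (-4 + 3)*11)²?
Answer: 7667361/59536 ≈ 128.79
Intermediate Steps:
(85/(-244) + (-4 + 3)*11)² = (85*(-1/244) - 1*11)² = (-85/244 - 11)² = (-2769/244)² = 7667361/59536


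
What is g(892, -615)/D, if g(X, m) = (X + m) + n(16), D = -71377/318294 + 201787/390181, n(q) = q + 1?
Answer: 36512527736916/36377642141 ≈ 1003.7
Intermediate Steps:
n(q) = 1 + q
D = 36377642141/124192271214 (D = -71377*1/318294 + 201787*(1/390181) = -71377/318294 + 201787/390181 = 36377642141/124192271214 ≈ 0.29291)
g(X, m) = 17 + X + m (g(X, m) = (X + m) + (1 + 16) = (X + m) + 17 = 17 + X + m)
g(892, -615)/D = (17 + 892 - 615)/(36377642141/124192271214) = 294*(124192271214/36377642141) = 36512527736916/36377642141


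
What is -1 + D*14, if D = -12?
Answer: -169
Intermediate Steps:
-1 + D*14 = -1 - 12*14 = -1 - 168 = -169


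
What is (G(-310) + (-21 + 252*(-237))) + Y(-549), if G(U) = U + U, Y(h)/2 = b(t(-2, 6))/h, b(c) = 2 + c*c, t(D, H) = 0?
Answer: -33140389/549 ≈ -60365.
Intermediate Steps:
b(c) = 2 + c²
Y(h) = 4/h (Y(h) = 2*((2 + 0²)/h) = 2*((2 + 0)/h) = 2*(2/h) = 4/h)
G(U) = 2*U
(G(-310) + (-21 + 252*(-237))) + Y(-549) = (2*(-310) + (-21 + 252*(-237))) + 4/(-549) = (-620 + (-21 - 59724)) + 4*(-1/549) = (-620 - 59745) - 4/549 = -60365 - 4/549 = -33140389/549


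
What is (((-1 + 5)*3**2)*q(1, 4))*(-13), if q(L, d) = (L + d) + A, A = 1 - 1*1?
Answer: -2340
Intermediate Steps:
A = 0 (A = 1 - 1 = 0)
q(L, d) = L + d (q(L, d) = (L + d) + 0 = L + d)
(((-1 + 5)*3**2)*q(1, 4))*(-13) = (((-1 + 5)*3**2)*(1 + 4))*(-13) = ((4*9)*5)*(-13) = (36*5)*(-13) = 180*(-13) = -2340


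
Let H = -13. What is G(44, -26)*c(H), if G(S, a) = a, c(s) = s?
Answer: 338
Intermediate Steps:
G(44, -26)*c(H) = -26*(-13) = 338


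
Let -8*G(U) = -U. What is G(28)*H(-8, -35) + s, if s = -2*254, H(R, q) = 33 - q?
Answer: -270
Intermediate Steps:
G(U) = U/8 (G(U) = -(-1)*U/8 = U/8)
s = -508
G(28)*H(-8, -35) + s = ((1/8)*28)*(33 - 1*(-35)) - 508 = 7*(33 + 35)/2 - 508 = (7/2)*68 - 508 = 238 - 508 = -270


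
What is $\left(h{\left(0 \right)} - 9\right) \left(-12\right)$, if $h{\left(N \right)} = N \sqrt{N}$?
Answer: $108$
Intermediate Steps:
$h{\left(N \right)} = N^{\frac{3}{2}}$
$\left(h{\left(0 \right)} - 9\right) \left(-12\right) = \left(0^{\frac{3}{2}} - 9\right) \left(-12\right) = \left(0 - 9\right) \left(-12\right) = \left(-9\right) \left(-12\right) = 108$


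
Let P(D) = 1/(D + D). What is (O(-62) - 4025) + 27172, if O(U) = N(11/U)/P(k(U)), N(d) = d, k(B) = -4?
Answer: 717601/31 ≈ 23148.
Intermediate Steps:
P(D) = 1/(2*D)
O(U) = -88/U (O(U) = (11/U)/(((½)/(-4))) = (11/U)/(((½)*(-¼))) = (11/U)/(-⅛) = (11/U)*(-8) = -88/U)
(O(-62) - 4025) + 27172 = (-88/(-62) - 4025) + 27172 = (-88*(-1/62) - 4025) + 27172 = (44/31 - 4025) + 27172 = -124731/31 + 27172 = 717601/31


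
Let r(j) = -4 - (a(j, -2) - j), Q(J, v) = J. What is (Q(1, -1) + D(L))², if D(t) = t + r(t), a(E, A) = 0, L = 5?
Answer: 49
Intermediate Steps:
r(j) = -4 + j (r(j) = -4 - (0 - j) = -4 - (-1)*j = -4 + j)
D(t) = -4 + 2*t (D(t) = t + (-4 + t) = -4 + 2*t)
(Q(1, -1) + D(L))² = (1 + (-4 + 2*5))² = (1 + (-4 + 10))² = (1 + 6)² = 7² = 49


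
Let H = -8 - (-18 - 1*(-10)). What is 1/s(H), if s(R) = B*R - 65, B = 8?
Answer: -1/65 ≈ -0.015385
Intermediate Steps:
H = 0 (H = -8 - (-18 + 10) = -8 - 1*(-8) = -8 + 8 = 0)
s(R) = -65 + 8*R (s(R) = 8*R - 65 = -65 + 8*R)
1/s(H) = 1/(-65 + 8*0) = 1/(-65 + 0) = 1/(-65) = -1/65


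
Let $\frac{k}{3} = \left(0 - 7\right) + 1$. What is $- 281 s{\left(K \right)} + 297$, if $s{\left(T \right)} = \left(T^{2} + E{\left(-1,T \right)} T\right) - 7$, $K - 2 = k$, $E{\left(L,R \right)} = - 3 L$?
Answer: $-56184$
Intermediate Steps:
$k = -18$ ($k = 3 \left(\left(0 - 7\right) + 1\right) = 3 \left(-7 + 1\right) = 3 \left(-6\right) = -18$)
$K = -16$ ($K = 2 - 18 = -16$)
$s{\left(T \right)} = -7 + T^{2} + 3 T$ ($s{\left(T \right)} = \left(T^{2} + \left(-3\right) \left(-1\right) T\right) - 7 = \left(T^{2} + 3 T\right) - 7 = -7 + T^{2} + 3 T$)
$- 281 s{\left(K \right)} + 297 = - 281 \left(-7 + \left(-16\right)^{2} + 3 \left(-16\right)\right) + 297 = - 281 \left(-7 + 256 - 48\right) + 297 = \left(-281\right) 201 + 297 = -56481 + 297 = -56184$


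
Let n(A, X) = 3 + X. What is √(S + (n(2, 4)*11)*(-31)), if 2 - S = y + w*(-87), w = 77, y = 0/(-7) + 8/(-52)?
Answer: 2*√182273/13 ≈ 65.682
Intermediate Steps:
y = -2/13 (y = 0*(-⅐) + 8*(-1/52) = 0 - 2/13 = -2/13 ≈ -0.15385)
S = 87115/13 (S = 2 - (-2/13 + 77*(-87)) = 2 - (-2/13 - 6699) = 2 - 1*(-87089/13) = 2 + 87089/13 = 87115/13 ≈ 6701.2)
√(S + (n(2, 4)*11)*(-31)) = √(87115/13 + ((3 + 4)*11)*(-31)) = √(87115/13 + (7*11)*(-31)) = √(87115/13 + 77*(-31)) = √(87115/13 - 2387) = √(56084/13) = 2*√182273/13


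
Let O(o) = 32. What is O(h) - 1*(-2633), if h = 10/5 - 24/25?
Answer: 2665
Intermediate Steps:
h = 26/25 (h = 10*(⅕) - 24*1/25 = 2 - 24/25 = 26/25 ≈ 1.0400)
O(h) - 1*(-2633) = 32 - 1*(-2633) = 32 + 2633 = 2665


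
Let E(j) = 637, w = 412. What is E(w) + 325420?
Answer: 326057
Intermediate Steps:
E(w) + 325420 = 637 + 325420 = 326057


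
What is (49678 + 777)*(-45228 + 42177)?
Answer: -153938205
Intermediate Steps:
(49678 + 777)*(-45228 + 42177) = 50455*(-3051) = -153938205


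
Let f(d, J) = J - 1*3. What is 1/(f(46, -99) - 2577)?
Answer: -1/2679 ≈ -0.00037327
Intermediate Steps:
f(d, J) = -3 + J (f(d, J) = J - 3 = -3 + J)
1/(f(46, -99) - 2577) = 1/((-3 - 99) - 2577) = 1/(-102 - 2577) = 1/(-2679) = -1/2679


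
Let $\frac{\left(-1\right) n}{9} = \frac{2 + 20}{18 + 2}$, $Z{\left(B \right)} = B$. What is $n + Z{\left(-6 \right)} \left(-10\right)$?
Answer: $\frac{501}{10} \approx 50.1$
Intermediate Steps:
$n = - \frac{99}{10}$ ($n = - 9 \frac{2 + 20}{18 + 2} = - 9 \cdot \frac{22}{20} = - 9 \cdot 22 \cdot \frac{1}{20} = \left(-9\right) \frac{11}{10} = - \frac{99}{10} \approx -9.9$)
$n + Z{\left(-6 \right)} \left(-10\right) = - \frac{99}{10} - -60 = - \frac{99}{10} + 60 = \frac{501}{10}$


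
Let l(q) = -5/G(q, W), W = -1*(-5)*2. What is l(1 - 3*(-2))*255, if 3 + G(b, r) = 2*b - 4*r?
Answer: 1275/29 ≈ 43.966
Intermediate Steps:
W = 10 (W = 5*2 = 10)
G(b, r) = -3 - 4*r + 2*b (G(b, r) = -3 + (2*b - 4*r) = -3 + (-4*r + 2*b) = -3 - 4*r + 2*b)
l(q) = -5/(-43 + 2*q) (l(q) = -5/(-3 - 4*10 + 2*q) = -5/(-3 - 40 + 2*q) = -5/(-43 + 2*q))
l(1 - 3*(-2))*255 = -5/(-43 + 2*(1 - 3*(-2)))*255 = -5/(-43 + 2*(1 + 6))*255 = -5/(-43 + 2*7)*255 = -5/(-43 + 14)*255 = -5/(-29)*255 = -5*(-1/29)*255 = (5/29)*255 = 1275/29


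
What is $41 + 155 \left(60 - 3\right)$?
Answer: $8876$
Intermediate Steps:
$41 + 155 \left(60 - 3\right) = 41 + 155 \cdot 57 = 41 + 8835 = 8876$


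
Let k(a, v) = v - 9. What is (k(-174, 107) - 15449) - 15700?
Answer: -31051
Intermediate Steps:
k(a, v) = -9 + v
(k(-174, 107) - 15449) - 15700 = ((-9 + 107) - 15449) - 15700 = (98 - 15449) - 15700 = -15351 - 15700 = -31051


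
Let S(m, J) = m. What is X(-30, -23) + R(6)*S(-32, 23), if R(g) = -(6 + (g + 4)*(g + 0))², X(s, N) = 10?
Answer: 139402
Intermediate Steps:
R(g) = -(6 + g*(4 + g))² (R(g) = -(6 + (4 + g)*g)² = -(6 + g*(4 + g))²)
X(-30, -23) + R(6)*S(-32, 23) = 10 - (6 + 6² + 4*6)²*(-32) = 10 - (6 + 36 + 24)²*(-32) = 10 - 1*66²*(-32) = 10 - 1*4356*(-32) = 10 - 4356*(-32) = 10 + 139392 = 139402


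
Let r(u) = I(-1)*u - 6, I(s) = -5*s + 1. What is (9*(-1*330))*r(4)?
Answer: -53460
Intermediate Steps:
I(s) = 1 - 5*s
r(u) = -6 + 6*u (r(u) = (1 - 5*(-1))*u - 6 = (1 + 5)*u - 6 = 6*u - 6 = -6 + 6*u)
(9*(-1*330))*r(4) = (9*(-1*330))*(-6 + 6*4) = (9*(-330))*(-6 + 24) = -2970*18 = -53460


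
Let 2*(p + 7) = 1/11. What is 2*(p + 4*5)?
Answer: 287/11 ≈ 26.091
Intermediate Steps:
p = -153/22 (p = -7 + (½)/11 = -7 + (½)*(1/11) = -7 + 1/22 = -153/22 ≈ -6.9545)
2*(p + 4*5) = 2*(-153/22 + 4*5) = 2*(-153/22 + 20) = 2*(287/22) = 287/11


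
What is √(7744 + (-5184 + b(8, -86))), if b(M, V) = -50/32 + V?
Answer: √39559/4 ≈ 49.724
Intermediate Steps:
b(M, V) = -25/16 + V (b(M, V) = -50*1/32 + V = -25/16 + V)
√(7744 + (-5184 + b(8, -86))) = √(7744 + (-5184 + (-25/16 - 86))) = √(7744 + (-5184 - 1401/16)) = √(7744 - 84345/16) = √(39559/16) = √39559/4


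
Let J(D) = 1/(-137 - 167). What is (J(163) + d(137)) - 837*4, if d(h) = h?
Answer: -976145/304 ≈ -3211.0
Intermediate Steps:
J(D) = -1/304 (J(D) = 1/(-304) = -1/304)
(J(163) + d(137)) - 837*4 = (-1/304 + 137) - 837*4 = 41647/304 - 3348 = -976145/304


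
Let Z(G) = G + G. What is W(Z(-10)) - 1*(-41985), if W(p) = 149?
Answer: 42134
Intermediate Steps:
Z(G) = 2*G
W(Z(-10)) - 1*(-41985) = 149 - 1*(-41985) = 149 + 41985 = 42134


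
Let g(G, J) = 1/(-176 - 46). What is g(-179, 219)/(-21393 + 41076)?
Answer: -1/4369626 ≈ -2.2885e-7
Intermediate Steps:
g(G, J) = -1/222 (g(G, J) = 1/(-222) = -1/222)
g(-179, 219)/(-21393 + 41076) = -1/(222*(-21393 + 41076)) = -1/222/19683 = -1/222*1/19683 = -1/4369626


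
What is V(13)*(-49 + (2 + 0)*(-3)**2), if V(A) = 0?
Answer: 0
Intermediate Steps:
V(13)*(-49 + (2 + 0)*(-3)**2) = 0*(-49 + (2 + 0)*(-3)**2) = 0*(-49 + 2*9) = 0*(-49 + 18) = 0*(-31) = 0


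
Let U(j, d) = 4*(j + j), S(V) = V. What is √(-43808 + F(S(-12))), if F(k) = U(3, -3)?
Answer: 2*I*√10946 ≈ 209.25*I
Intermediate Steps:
U(j, d) = 8*j (U(j, d) = 4*(2*j) = 8*j)
F(k) = 24 (F(k) = 8*3 = 24)
√(-43808 + F(S(-12))) = √(-43808 + 24) = √(-43784) = 2*I*√10946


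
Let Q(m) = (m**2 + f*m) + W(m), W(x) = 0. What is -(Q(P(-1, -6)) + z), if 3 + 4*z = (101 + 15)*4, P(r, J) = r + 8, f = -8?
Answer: -433/4 ≈ -108.25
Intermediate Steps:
P(r, J) = 8 + r
z = 461/4 (z = -3/4 + ((101 + 15)*4)/4 = -3/4 + (116*4)/4 = -3/4 + (1/4)*464 = -3/4 + 116 = 461/4 ≈ 115.25)
Q(m) = m**2 - 8*m (Q(m) = (m**2 - 8*m) + 0 = m**2 - 8*m)
-(Q(P(-1, -6)) + z) = -((8 - 1)*(-8 + (8 - 1)) + 461/4) = -(7*(-8 + 7) + 461/4) = -(7*(-1) + 461/4) = -(-7 + 461/4) = -1*433/4 = -433/4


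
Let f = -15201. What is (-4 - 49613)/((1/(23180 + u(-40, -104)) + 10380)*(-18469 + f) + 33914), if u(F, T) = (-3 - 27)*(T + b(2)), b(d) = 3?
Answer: 43348719/305312153791 ≈ 0.00014198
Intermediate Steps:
u(F, T) = -90 - 30*T (u(F, T) = (-3 - 27)*(T + 3) = -30*(3 + T) = -90 - 30*T)
(-4 - 49613)/((1/(23180 + u(-40, -104)) + 10380)*(-18469 + f) + 33914) = (-4 - 49613)/((1/(23180 + (-90 - 30*(-104))) + 10380)*(-18469 - 15201) + 33914) = -49617/((1/(23180 + (-90 + 3120)) + 10380)*(-33670) + 33914) = -49617/((1/(23180 + 3030) + 10380)*(-33670) + 33914) = -49617/((1/26210 + 10380)*(-33670) + 33914) = -49617/((272059801/26210)*(-33670) + 33914) = -49617/(-916025349967/2621 + 33914) = -49617/(-915936461373/2621) = -49617*(-2621/915936461373) = 43348719/305312153791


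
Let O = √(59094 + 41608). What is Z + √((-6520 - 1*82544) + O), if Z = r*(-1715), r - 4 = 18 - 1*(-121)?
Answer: -245245 + I*√(89064 - √100702) ≈ -2.4525e+5 + 297.9*I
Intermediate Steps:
O = √100702 ≈ 317.34
r = 143 (r = 4 + (18 - 1*(-121)) = 4 + (18 + 121) = 4 + 139 = 143)
Z = -245245 (Z = 143*(-1715) = -245245)
Z + √((-6520 - 1*82544) + O) = -245245 + √((-6520 - 1*82544) + √100702) = -245245 + √((-6520 - 82544) + √100702) = -245245 + √(-89064 + √100702)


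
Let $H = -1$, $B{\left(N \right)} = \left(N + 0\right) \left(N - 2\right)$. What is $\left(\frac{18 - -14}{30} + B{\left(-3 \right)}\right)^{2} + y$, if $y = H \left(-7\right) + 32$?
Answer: $\frac{66856}{225} \approx 297.14$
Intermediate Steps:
$B{\left(N \right)} = N \left(-2 + N\right)$
$y = 39$ ($y = \left(-1\right) \left(-7\right) + 32 = 7 + 32 = 39$)
$\left(\frac{18 - -14}{30} + B{\left(-3 \right)}\right)^{2} + y = \left(\frac{18 - -14}{30} - 3 \left(-2 - 3\right)\right)^{2} + 39 = \left(\left(18 + 14\right) \frac{1}{30} - -15\right)^{2} + 39 = \left(32 \cdot \frac{1}{30} + 15\right)^{2} + 39 = \left(\frac{16}{15} + 15\right)^{2} + 39 = \left(\frac{241}{15}\right)^{2} + 39 = \frac{58081}{225} + 39 = \frac{66856}{225}$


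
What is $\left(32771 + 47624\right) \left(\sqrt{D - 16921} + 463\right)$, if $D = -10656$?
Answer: $37222885 + 80395 i \sqrt{27577} \approx 3.7223 \cdot 10^{7} + 1.3351 \cdot 10^{7} i$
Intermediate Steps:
$\left(32771 + 47624\right) \left(\sqrt{D - 16921} + 463\right) = \left(32771 + 47624\right) \left(\sqrt{-10656 - 16921} + 463\right) = 80395 \left(\sqrt{-27577} + 463\right) = 80395 \left(i \sqrt{27577} + 463\right) = 80395 \left(463 + i \sqrt{27577}\right) = 37222885 + 80395 i \sqrt{27577}$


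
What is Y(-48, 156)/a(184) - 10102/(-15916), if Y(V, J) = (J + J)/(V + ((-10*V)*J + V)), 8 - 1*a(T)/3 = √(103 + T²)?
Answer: 400102711457/630373990170 - 13*√33959/316850460 ≈ 0.63470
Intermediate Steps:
a(T) = 24 - 3*√(103 + T²)
Y(V, J) = 2*J/(2*V - 10*J*V) (Y(V, J) = (2*J)/(V + (-10*J*V + V)) = (2*J)/(V + (V - 10*J*V)) = (2*J)/(2*V - 10*J*V) = 2*J/(2*V - 10*J*V))
Y(-48, 156)/a(184) - 10102/(-15916) = (-1*156/(-48*(-1 + 5*156)))/(24 - 3*√(103 + 184²)) - 10102/(-15916) = (-1*156*(-1/48)/(-1 + 780))/(24 - 3*√(103 + 33856)) - 10102*(-1/15916) = (-1*156*(-1/48)/779)/(24 - 3*√33959) + 5051/7958 = (-1*156*(-1/48)*1/779)/(24 - 3*√33959) + 5051/7958 = 13/(3116*(24 - 3*√33959)) + 5051/7958 = 5051/7958 + 13/(3116*(24 - 3*√33959))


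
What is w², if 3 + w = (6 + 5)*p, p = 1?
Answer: 64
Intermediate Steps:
w = 8 (w = -3 + (6 + 5)*1 = -3 + 11*1 = -3 + 11 = 8)
w² = 8² = 64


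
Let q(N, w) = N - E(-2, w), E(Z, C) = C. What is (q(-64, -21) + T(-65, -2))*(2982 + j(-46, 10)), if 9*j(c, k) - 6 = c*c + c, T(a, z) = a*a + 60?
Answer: 13628132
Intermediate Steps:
T(a, z) = 60 + a² (T(a, z) = a² + 60 = 60 + a²)
j(c, k) = ⅔ + c/9 + c²/9 (j(c, k) = ⅔ + (c*c + c)/9 = ⅔ + (c² + c)/9 = ⅔ + (c + c²)/9 = ⅔ + (c/9 + c²/9) = ⅔ + c/9 + c²/9)
q(N, w) = N - w
(q(-64, -21) + T(-65, -2))*(2982 + j(-46, 10)) = ((-64 - 1*(-21)) + (60 + (-65)²))*(2982 + (⅔ + (⅑)*(-46) + (⅑)*(-46)²)) = ((-64 + 21) + (60 + 4225))*(2982 + (⅔ - 46/9 + (⅑)*2116)) = (-43 + 4285)*(2982 + (⅔ - 46/9 + 2116/9)) = 4242*(2982 + 692/3) = 4242*(9638/3) = 13628132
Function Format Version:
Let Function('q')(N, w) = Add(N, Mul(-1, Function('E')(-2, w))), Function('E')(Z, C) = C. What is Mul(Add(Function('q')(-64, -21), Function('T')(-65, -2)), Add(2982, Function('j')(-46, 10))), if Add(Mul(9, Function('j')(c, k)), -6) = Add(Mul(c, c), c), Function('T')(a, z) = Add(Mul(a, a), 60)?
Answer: 13628132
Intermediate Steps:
Function('T')(a, z) = Add(60, Pow(a, 2)) (Function('T')(a, z) = Add(Pow(a, 2), 60) = Add(60, Pow(a, 2)))
Function('j')(c, k) = Add(Rational(2, 3), Mul(Rational(1, 9), c), Mul(Rational(1, 9), Pow(c, 2))) (Function('j')(c, k) = Add(Rational(2, 3), Mul(Rational(1, 9), Add(Mul(c, c), c))) = Add(Rational(2, 3), Mul(Rational(1, 9), Add(Pow(c, 2), c))) = Add(Rational(2, 3), Mul(Rational(1, 9), Add(c, Pow(c, 2)))) = Add(Rational(2, 3), Add(Mul(Rational(1, 9), c), Mul(Rational(1, 9), Pow(c, 2)))) = Add(Rational(2, 3), Mul(Rational(1, 9), c), Mul(Rational(1, 9), Pow(c, 2))))
Function('q')(N, w) = Add(N, Mul(-1, w))
Mul(Add(Function('q')(-64, -21), Function('T')(-65, -2)), Add(2982, Function('j')(-46, 10))) = Mul(Add(Add(-64, Mul(-1, -21)), Add(60, Pow(-65, 2))), Add(2982, Add(Rational(2, 3), Mul(Rational(1, 9), -46), Mul(Rational(1, 9), Pow(-46, 2))))) = Mul(Add(Add(-64, 21), Add(60, 4225)), Add(2982, Add(Rational(2, 3), Rational(-46, 9), Mul(Rational(1, 9), 2116)))) = Mul(Add(-43, 4285), Add(2982, Add(Rational(2, 3), Rational(-46, 9), Rational(2116, 9)))) = Mul(4242, Add(2982, Rational(692, 3))) = Mul(4242, Rational(9638, 3)) = 13628132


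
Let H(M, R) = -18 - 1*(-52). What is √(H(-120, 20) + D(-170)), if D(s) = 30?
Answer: 8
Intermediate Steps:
H(M, R) = 34 (H(M, R) = -18 + 52 = 34)
√(H(-120, 20) + D(-170)) = √(34 + 30) = √64 = 8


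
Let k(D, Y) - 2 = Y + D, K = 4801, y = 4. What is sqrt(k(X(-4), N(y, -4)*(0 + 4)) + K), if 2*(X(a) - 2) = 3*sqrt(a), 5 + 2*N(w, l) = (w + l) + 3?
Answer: sqrt(4801 + 3*I) ≈ 69.289 + 0.0216*I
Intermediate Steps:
N(w, l) = -1 + l/2 + w/2 (N(w, l) = -5/2 + ((w + l) + 3)/2 = -5/2 + ((l + w) + 3)/2 = -5/2 + (3 + l + w)/2 = -5/2 + (3/2 + l/2 + w/2) = -1 + l/2 + w/2)
X(a) = 2 + 3*sqrt(a)/2 (X(a) = 2 + (3*sqrt(a))/2 = 2 + 3*sqrt(a)/2)
k(D, Y) = 2 + D + Y (k(D, Y) = 2 + (Y + D) = 2 + (D + Y) = 2 + D + Y)
sqrt(k(X(-4), N(y, -4)*(0 + 4)) + K) = sqrt((2 + (2 + 3*sqrt(-4)/2) + (-1 + (1/2)*(-4) + (1/2)*4)*(0 + 4)) + 4801) = sqrt((2 + (2 + 3*(2*I)/2) + (-1 - 2 + 2)*4) + 4801) = sqrt((2 + (2 + 3*I) - 1*4) + 4801) = sqrt((2 + (2 + 3*I) - 4) + 4801) = sqrt(3*I + 4801) = sqrt(4801 + 3*I)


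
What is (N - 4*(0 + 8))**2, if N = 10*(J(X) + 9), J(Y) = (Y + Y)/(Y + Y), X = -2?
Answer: 4624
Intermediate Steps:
J(Y) = 1 (J(Y) = (2*Y)/((2*Y)) = (2*Y)*(1/(2*Y)) = 1)
N = 100 (N = 10*(1 + 9) = 10*10 = 100)
(N - 4*(0 + 8))**2 = (100 - 4*(0 + 8))**2 = (100 - 4*8)**2 = (100 - 32)**2 = 68**2 = 4624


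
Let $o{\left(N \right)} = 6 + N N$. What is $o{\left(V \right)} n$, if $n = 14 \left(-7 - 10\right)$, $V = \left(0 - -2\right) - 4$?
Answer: $-2380$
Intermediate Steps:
$V = -2$ ($V = \left(0 + 2\right) - 4 = 2 - 4 = -2$)
$o{\left(N \right)} = 6 + N^{2}$
$n = -238$ ($n = 14 \left(-17\right) = -238$)
$o{\left(V \right)} n = \left(6 + \left(-2\right)^{2}\right) \left(-238\right) = \left(6 + 4\right) \left(-238\right) = 10 \left(-238\right) = -2380$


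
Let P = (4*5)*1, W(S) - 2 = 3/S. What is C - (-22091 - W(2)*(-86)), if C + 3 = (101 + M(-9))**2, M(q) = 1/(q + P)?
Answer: 3872771/121 ≈ 32006.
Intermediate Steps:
W(S) = 2 + 3/S
P = 20 (P = 20*1 = 20)
M(q) = 1/(20 + q) (M(q) = 1/(q + 20) = 1/(20 + q))
C = 1236181/121 (C = -3 + (101 + 1/(20 - 9))**2 = -3 + (101 + 1/11)**2 = -3 + (1112/11)**2 = -3 + 1236544/121 = 1236181/121 ≈ 10216.)
C - (-22091 - W(2)*(-86)) = 1236181/121 - (-22091 - (2 + 3/2)*(-86)) = 1236181/121 - (-22091 - 7*(-86)/2) = 1236181/121 - (-22091 - 1*(-301)) = 1236181/121 - (-22091 + 301) = 1236181/121 - 1*(-21790) = 1236181/121 + 21790 = 3872771/121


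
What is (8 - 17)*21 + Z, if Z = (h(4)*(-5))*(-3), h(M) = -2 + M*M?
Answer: 21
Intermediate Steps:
h(M) = -2 + M²
Z = 210 (Z = ((-2 + 4²)*(-5))*(-3) = ((-2 + 16)*(-5))*(-3) = (14*(-5))*(-3) = -70*(-3) = 210)
(8 - 17)*21 + Z = (8 - 17)*21 + 210 = -9*21 + 210 = -189 + 210 = 21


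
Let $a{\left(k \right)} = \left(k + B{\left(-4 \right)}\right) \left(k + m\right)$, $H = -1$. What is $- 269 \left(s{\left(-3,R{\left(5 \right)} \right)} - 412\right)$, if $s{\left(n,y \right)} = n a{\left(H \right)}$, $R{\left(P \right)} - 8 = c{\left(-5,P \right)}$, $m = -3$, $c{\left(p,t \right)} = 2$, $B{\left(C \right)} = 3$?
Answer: $104372$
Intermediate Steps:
$R{\left(P \right)} = 10$ ($R{\left(P \right)} = 8 + 2 = 10$)
$a{\left(k \right)} = \left(-3 + k\right) \left(3 + k\right)$ ($a{\left(k \right)} = \left(k + 3\right) \left(k - 3\right) = \left(3 + k\right) \left(-3 + k\right) = \left(-3 + k\right) \left(3 + k\right)$)
$s{\left(n,y \right)} = - 8 n$ ($s{\left(n,y \right)} = n \left(-9 + \left(-1\right)^{2}\right) = n \left(-9 + 1\right) = n \left(-8\right) = - 8 n$)
$- 269 \left(s{\left(-3,R{\left(5 \right)} \right)} - 412\right) = - 269 \left(\left(-8\right) \left(-3\right) - 412\right) = - 269 \left(24 - 412\right) = \left(-269\right) \left(-388\right) = 104372$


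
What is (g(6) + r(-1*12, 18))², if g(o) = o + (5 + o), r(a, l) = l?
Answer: 1225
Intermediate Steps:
g(o) = 5 + 2*o
(g(6) + r(-1*12, 18))² = ((5 + 2*6) + 18)² = ((5 + 12) + 18)² = (17 + 18)² = 35² = 1225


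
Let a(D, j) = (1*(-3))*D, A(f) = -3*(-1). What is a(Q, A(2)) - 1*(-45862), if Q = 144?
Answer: 45430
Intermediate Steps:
A(f) = 3
a(D, j) = -3*D
a(Q, A(2)) - 1*(-45862) = -3*144 - 1*(-45862) = -432 + 45862 = 45430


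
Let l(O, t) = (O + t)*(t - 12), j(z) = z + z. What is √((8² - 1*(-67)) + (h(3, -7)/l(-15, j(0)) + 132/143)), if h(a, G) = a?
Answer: √20068035/390 ≈ 11.486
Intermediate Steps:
j(z) = 2*z
l(O, t) = (-12 + t)*(O + t) (l(O, t) = (O + t)*(-12 + t) = (-12 + t)*(O + t))
√((8² - 1*(-67)) + (h(3, -7)/l(-15, j(0)) + 132/143)) = √((8² - 1*(-67)) + (3/((2*0)² - 12*(-15) - 24*0 - 30*0) + 132/143)) = √((64 + 67) + (3/(0² + 180 - 12*0 - 15*0) + 132*(1/143))) = √(131 + (3/(0 + 180 + 0 + 0) + 12/13)) = √(131 + (3/180 + 12/13)) = √(131 + (3*(1/180) + 12/13)) = √(131 + (1/60 + 12/13)) = √(131 + 733/780) = √(102913/780) = √20068035/390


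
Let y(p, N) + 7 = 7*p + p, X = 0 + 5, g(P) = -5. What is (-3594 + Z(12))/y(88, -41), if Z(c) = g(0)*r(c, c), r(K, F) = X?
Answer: -3619/697 ≈ -5.1923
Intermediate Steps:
X = 5
r(K, F) = 5
y(p, N) = -7 + 8*p (y(p, N) = -7 + (7*p + p) = -7 + 8*p)
Z(c) = -25 (Z(c) = -5*5 = -25)
(-3594 + Z(12))/y(88, -41) = (-3594 - 25)/(-7 + 8*88) = -3619/(-7 + 704) = -3619/697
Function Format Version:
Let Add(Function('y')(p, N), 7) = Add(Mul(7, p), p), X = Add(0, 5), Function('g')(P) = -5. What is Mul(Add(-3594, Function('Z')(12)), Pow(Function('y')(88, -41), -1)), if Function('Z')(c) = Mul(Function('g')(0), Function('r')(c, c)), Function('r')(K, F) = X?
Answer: Rational(-3619, 697) ≈ -5.1923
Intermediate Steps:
X = 5
Function('r')(K, F) = 5
Function('y')(p, N) = Add(-7, Mul(8, p)) (Function('y')(p, N) = Add(-7, Add(Mul(7, p), p)) = Add(-7, Mul(8, p)))
Function('Z')(c) = -25 (Function('Z')(c) = Mul(-5, 5) = -25)
Mul(Add(-3594, Function('Z')(12)), Pow(Function('y')(88, -41), -1)) = Mul(Add(-3594, -25), Pow(Add(-7, Mul(8, 88)), -1)) = Mul(-3619, Pow(Add(-7, 704), -1)) = Mul(-3619, Pow(697, -1)) = Mul(-3619, Rational(1, 697)) = Rational(-3619, 697)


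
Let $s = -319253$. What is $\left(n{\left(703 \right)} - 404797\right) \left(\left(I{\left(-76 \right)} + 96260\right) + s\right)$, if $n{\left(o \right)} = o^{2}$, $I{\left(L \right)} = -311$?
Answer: $-19966057248$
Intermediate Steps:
$\left(n{\left(703 \right)} - 404797\right) \left(\left(I{\left(-76 \right)} + 96260\right) + s\right) = \left(703^{2} - 404797\right) \left(\left(-311 + 96260\right) - 319253\right) = \left(494209 - 404797\right) \left(95949 - 319253\right) = 89412 \left(-223304\right) = -19966057248$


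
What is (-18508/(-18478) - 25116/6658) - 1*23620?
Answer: -726556841016/30756631 ≈ -23623.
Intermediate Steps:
(-18508/(-18478) - 25116/6658) - 1*23620 = (-18508*(-1/18478) - 25116*1/6658) - 23620 = (9254/9239 - 12558/3329) - 23620 = -85216796/30756631 - 23620 = -726556841016/30756631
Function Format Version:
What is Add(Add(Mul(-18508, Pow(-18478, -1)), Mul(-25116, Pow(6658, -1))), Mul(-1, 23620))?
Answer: Rational(-726556841016, 30756631) ≈ -23623.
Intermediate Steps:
Add(Add(Mul(-18508, Pow(-18478, -1)), Mul(-25116, Pow(6658, -1))), Mul(-1, 23620)) = Add(Add(Mul(-18508, Rational(-1, 18478)), Mul(-25116, Rational(1, 6658))), -23620) = Add(Add(Rational(9254, 9239), Rational(-12558, 3329)), -23620) = Add(Rational(-85216796, 30756631), -23620) = Rational(-726556841016, 30756631)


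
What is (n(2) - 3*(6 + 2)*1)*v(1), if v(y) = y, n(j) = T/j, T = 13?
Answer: -35/2 ≈ -17.500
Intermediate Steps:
n(j) = 13/j
(n(2) - 3*(6 + 2)*1)*v(1) = (13/2 - 3*(6 + 2)*1)*1 = (13*(1/2) - 3*8*1)*1 = (13/2 - 24*1)*1 = (13/2 - 24)*1 = -35/2*1 = -35/2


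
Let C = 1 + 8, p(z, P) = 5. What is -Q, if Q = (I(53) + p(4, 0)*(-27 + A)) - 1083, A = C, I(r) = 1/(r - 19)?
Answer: 39881/34 ≈ 1173.0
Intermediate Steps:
I(r) = 1/(-19 + r)
C = 9
A = 9
Q = -39881/34 (Q = (1/(-19 + 53) + 5*(-27 + 9)) - 1083 = (1/34 + 5*(-18)) - 1083 = (1/34 - 90) - 1083 = -3059/34 - 1083 = -39881/34 ≈ -1173.0)
-Q = -1*(-39881/34) = 39881/34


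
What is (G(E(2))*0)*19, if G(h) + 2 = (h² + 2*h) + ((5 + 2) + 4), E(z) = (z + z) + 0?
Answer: 0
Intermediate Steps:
E(z) = 2*z (E(z) = 2*z + 0 = 2*z)
G(h) = 9 + h² + 2*h (G(h) = -2 + ((h² + 2*h) + ((5 + 2) + 4)) = -2 + ((h² + 2*h) + (7 + 4)) = -2 + ((h² + 2*h) + 11) = -2 + (11 + h² + 2*h) = 9 + h² + 2*h)
(G(E(2))*0)*19 = ((9 + (2*2)² + 2*(2*2))*0)*19 = ((9 + 4² + 2*4)*0)*19 = ((9 + 16 + 8)*0)*19 = (33*0)*19 = 0*19 = 0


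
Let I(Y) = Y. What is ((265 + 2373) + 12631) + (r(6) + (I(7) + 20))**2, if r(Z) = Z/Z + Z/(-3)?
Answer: 15945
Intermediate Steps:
r(Z) = 1 - Z/3 (r(Z) = 1 + Z*(-1/3) = 1 - Z/3)
((265 + 2373) + 12631) + (r(6) + (I(7) + 20))**2 = ((265 + 2373) + 12631) + ((1 - 1/3*6) + (7 + 20))**2 = (2638 + 12631) + ((1 - 2) + 27)**2 = 15269 + (-1 + 27)**2 = 15269 + 26**2 = 15269 + 676 = 15945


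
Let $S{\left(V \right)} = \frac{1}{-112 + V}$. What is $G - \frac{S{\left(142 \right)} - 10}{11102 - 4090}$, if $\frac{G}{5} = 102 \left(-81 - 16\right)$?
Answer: $- \frac{10406508901}{210360} \approx -49470.0$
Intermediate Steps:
$G = -49470$ ($G = 5 \cdot 102 \left(-81 - 16\right) = 5 \cdot 102 \left(-97\right) = 5 \left(-9894\right) = -49470$)
$G - \frac{S{\left(142 \right)} - 10}{11102 - 4090} = -49470 - \frac{\frac{1}{-112 + 142} - 10}{11102 - 4090} = -49470 - \frac{\frac{1}{30} - 10}{7012} = -49470 - \left(\frac{1}{30} - 10\right) \frac{1}{7012} = -49470 - \left(- \frac{299}{30}\right) \frac{1}{7012} = -49470 - - \frac{299}{210360} = -49470 + \frac{299}{210360} = - \frac{10406508901}{210360}$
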